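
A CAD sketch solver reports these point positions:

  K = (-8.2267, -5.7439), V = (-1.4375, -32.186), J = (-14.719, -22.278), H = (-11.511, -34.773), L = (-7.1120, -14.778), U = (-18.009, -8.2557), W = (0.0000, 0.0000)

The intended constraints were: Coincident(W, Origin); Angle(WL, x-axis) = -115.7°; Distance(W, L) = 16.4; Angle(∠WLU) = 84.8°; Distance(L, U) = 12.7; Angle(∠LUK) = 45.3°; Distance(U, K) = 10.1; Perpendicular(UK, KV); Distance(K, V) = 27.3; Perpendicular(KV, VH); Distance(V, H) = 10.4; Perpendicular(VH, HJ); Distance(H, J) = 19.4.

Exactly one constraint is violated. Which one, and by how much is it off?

Distance(H, J) = 19.4 — off by 6.50.

W = (0.00, 0.00) ✓; WL at -115.7° ✓; |WL| = 16.40 ✓; ∠WLU = 84.80° ✓; |LU| = 12.70 ✓; ∠LUK = 45.30° ✓; |UK| = 10.10 ✓; ∠(UK, KV) = 90.00° ✓; |KV| = 27.30 ✓; ∠(KV, VH) = 90.00° ✓; |VH| = 10.40 ✓; ∠(VH, HJ) = 90.00° ✓; |HJ| = 12.90 ✗.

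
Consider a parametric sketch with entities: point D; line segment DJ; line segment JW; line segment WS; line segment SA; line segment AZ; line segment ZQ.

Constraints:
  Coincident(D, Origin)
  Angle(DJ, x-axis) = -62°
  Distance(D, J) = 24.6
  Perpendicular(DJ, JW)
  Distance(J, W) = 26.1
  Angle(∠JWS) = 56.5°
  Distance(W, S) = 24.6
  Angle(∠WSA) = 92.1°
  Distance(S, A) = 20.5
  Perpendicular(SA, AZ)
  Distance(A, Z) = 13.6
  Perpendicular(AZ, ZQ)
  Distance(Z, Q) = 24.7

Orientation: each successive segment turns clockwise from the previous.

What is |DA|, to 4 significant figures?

15.58

D is at the origin; DJ runs at -62.0° with length 24.6, so J = (11.55, -21.72). The perpendicularity gives JW at right angles to DJ, so JW runs at -152.0°; with |JW| = 26.1, W = (-11.50, -33.97). ∠JWS = 56.5° gives WS at 84.50° from the x-axis; with |WS| = 24.6, S = (-9.138, -9.487). ∠WSA = 92.1° gives SA at -3.400° from the x-axis; with |SA| = 20.5, A = (11.33, -10.70). Then |DA| = |A − D| = 15.58.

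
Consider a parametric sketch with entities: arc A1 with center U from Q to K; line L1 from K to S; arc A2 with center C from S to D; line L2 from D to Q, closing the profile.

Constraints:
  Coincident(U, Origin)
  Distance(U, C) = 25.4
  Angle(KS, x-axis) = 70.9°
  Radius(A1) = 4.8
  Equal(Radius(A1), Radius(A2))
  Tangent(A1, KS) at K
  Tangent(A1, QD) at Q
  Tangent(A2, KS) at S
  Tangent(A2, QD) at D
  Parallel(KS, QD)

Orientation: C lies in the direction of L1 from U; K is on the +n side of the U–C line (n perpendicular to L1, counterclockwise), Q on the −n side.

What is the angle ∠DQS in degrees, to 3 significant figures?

20.7°

Tangency of A1 to both parallel lines with radius 4.8 puts K and Q at U ± 4.8·n: K = (-4.54, 1.57), Q = (4.54, -1.57). Equal radii place S and D the same way about C: S = C + 4.8·n = (3.78, 25.6), D = C − 4.8·n = (12.8, 22.4). Then cos ∠DQS = QD·QS / (|QD||QS|), giving 20.7°.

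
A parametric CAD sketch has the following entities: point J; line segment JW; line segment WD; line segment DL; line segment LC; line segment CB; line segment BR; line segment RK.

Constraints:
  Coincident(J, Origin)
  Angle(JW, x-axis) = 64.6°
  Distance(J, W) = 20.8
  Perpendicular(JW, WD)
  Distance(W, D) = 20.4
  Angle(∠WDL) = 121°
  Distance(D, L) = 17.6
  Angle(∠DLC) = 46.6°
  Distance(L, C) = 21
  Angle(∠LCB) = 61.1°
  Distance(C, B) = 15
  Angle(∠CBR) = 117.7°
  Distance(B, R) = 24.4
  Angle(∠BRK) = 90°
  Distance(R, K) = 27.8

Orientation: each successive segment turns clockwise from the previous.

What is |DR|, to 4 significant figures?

22.74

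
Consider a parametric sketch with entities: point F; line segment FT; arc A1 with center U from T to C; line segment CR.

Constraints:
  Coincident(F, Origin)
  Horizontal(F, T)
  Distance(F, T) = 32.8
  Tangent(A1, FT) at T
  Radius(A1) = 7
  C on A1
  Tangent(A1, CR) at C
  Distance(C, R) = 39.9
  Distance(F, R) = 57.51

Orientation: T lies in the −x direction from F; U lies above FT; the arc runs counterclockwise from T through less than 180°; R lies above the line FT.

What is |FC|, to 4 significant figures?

27.14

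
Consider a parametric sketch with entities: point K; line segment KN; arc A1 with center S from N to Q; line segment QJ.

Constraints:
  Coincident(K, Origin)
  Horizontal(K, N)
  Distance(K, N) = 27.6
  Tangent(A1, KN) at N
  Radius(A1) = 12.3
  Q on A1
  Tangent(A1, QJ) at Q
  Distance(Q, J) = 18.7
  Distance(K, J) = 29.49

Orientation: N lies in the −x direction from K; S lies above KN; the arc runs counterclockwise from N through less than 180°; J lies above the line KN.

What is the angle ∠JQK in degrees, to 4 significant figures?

106.1°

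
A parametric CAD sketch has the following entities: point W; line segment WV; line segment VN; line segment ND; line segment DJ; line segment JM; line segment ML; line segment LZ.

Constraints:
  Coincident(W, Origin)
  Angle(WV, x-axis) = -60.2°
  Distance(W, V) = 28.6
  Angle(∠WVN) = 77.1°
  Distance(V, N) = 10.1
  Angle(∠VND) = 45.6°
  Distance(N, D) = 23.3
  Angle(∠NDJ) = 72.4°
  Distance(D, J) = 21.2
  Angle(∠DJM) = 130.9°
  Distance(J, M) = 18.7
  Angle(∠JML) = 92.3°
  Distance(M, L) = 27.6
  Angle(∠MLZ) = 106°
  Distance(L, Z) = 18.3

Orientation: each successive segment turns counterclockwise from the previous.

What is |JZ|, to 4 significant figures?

33.41

W is at the origin; WV runs at -60.2° with length 28.6, so V = (14.21, -24.82). ∠WVN = 77.1° gives VN at 42.70° from the x-axis; with |VN| = 10.1, N = (21.64, -17.97). ∠VND = 45.6° gives ND at 177.1° from the x-axis; with |ND| = 23.3, D = (-1.634, -16.79). ∠NDJ = 72.4° gives DJ at -75.30° from the x-axis; with |DJ| = 21.2, J = (3.746, -37.30). ∠DJM = 130.9° gives JM at -26.20° from the x-axis; with |JM| = 18.7, M = (20.52, -45.55). ∠JML = 92.3° gives ML at 61.50° from the x-axis; with |ML| = 27.6, L = (33.69, -21.30). ∠MLZ = 106.0° gives LZ at 135.5° from the x-axis; with |LZ| = 18.3, Z = (20.64, -8.470). Then |JZ| = |Z − J| = 33.41.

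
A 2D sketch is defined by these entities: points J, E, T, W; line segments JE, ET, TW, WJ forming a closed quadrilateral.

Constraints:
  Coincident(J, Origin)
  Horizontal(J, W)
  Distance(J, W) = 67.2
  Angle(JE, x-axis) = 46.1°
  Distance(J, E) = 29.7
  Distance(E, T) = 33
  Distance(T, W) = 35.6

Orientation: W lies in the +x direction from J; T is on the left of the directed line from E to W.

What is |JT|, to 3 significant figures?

60.9

J is at the origin; J and W share the same y with |JW| = 67.2 and W in +x, so W = (67.2, 0). JE runs at 46.1° with |JE| = 29.7, so E = (20.6, 21.4). T is determined by |ET| = 33.0 and |TW| = 35.6 together: it lies at the intersection of circle(E, 33.0) and circle(W, 35.6). With |EW| = 51.3, the foot of the radical line on EW is 23.9 from E and the perpendicular offset is √(33.0² − 23.9²) = 22.8. Taking the left-of-EW solution: T = (51.8, 32.1).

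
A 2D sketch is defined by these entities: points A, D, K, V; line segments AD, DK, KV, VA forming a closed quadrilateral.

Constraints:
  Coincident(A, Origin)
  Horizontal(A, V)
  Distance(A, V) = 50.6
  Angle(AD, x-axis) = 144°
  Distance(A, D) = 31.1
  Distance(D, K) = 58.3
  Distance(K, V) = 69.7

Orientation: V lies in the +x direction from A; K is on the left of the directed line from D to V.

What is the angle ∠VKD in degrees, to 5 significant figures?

74.417°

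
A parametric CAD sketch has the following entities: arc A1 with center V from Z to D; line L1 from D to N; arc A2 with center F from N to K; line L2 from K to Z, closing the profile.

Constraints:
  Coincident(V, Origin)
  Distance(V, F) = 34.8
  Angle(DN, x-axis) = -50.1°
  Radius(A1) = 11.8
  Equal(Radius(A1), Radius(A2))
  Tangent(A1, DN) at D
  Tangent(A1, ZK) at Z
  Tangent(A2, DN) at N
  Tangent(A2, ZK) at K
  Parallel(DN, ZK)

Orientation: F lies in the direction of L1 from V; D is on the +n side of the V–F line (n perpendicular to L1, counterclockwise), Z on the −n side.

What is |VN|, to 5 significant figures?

36.746

The slot axis is L1's direction at -50.1°, so u = (cos -50.1°, sin -50.1°) = (0.64145, -0.76717) and n = (−sin -50.1°, cos -50.1°) = (0.76717, 0.64145). V is at the origin and F lies 34.8 along u from V, so F = 34.8·u = (22.322, -26.697). Tangency of A1 to both parallel lines with radius 11.8 puts D and Z at V ± 11.8·n: D = (9.0525, 7.5691), Z = (-9.0525, -7.5691). Equal radii place N and K the same way about F: N = F + 11.8·n = (31.375, -19.128), K = F − 11.8·n = (13.270, -34.266). Then |VN| = |N − V| = 36.746.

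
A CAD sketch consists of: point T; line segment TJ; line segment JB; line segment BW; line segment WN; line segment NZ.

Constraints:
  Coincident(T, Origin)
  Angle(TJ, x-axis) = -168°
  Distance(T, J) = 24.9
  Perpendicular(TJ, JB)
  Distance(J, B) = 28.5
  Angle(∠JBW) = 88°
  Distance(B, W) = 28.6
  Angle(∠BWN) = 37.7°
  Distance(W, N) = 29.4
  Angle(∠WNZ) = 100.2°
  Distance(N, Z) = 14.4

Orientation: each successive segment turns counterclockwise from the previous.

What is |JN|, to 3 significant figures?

11.4

∠JBW = 88.0° gives BW at 14.0° from the x-axis; with |BW| = 28.6, W = (9.32, -26.1). ∠BWN = 37.7° gives WN at 156° from the x-axis; with |WN| = 29.4, N = (-17.6, -14.3). Then |JN| = |N − J| = 11.4.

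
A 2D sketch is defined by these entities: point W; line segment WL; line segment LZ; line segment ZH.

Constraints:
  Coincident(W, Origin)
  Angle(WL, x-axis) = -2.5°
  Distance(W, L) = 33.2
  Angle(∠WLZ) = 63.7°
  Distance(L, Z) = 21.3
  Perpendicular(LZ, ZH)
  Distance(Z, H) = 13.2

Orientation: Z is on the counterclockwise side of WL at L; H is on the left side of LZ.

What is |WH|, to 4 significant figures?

17.83

W is at the origin; WL runs at -2.5° with length 33.2, so L = 33.2·(cos -2.5°, sin -2.5°) = (33.17, -1.448). ∠WLZ = 63.7°, so LZ runs at -2.5° + (180° − 63.7°) = 113.8° from the x-axis; with |LZ| = 21.3, Z = L + 21.3·(cos 113.8°, sin 113.8°) = (24.57, 18.04). The perpendicularity gives ZH at right angles to LZ; with |ZH| = 13.2 on the left of LZ, H = Z + 13.2·(-0.9150, -0.4035) = (12.50, 12.71). Then |WH| = |H − W| = 17.83.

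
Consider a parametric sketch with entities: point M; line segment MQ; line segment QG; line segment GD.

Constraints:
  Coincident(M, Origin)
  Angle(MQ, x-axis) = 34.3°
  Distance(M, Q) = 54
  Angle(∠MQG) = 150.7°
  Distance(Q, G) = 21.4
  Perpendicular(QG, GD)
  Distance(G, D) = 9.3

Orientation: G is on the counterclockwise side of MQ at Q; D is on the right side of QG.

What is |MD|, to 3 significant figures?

77.2

M is at the origin; MQ runs at 34.3° with length 54.0, so Q = 54.0·(cos 34.3°, sin 34.3°) = (44.6, 30.4). ∠MQG = 150.7°, so QG runs at 34.3° + (180° − 150.7°) = 63.6° from the x-axis; with |QG| = 21.4, G = Q + 21.4·(cos 63.6°, sin 63.6°) = (54.1, 49.6). QG ⟂ GD; with |GD| = 9.3 on the right of QG, D = G + 9.3·(0.896, -0.445) = (62.5, 45.5). Then |MD| = |D − M| = 77.2.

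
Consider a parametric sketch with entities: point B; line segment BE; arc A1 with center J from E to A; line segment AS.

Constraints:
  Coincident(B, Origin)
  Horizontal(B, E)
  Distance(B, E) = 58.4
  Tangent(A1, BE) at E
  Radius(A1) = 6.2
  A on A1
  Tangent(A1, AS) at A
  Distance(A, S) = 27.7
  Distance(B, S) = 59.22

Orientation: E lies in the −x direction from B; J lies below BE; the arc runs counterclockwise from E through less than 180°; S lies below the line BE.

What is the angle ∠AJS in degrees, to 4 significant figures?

77.38°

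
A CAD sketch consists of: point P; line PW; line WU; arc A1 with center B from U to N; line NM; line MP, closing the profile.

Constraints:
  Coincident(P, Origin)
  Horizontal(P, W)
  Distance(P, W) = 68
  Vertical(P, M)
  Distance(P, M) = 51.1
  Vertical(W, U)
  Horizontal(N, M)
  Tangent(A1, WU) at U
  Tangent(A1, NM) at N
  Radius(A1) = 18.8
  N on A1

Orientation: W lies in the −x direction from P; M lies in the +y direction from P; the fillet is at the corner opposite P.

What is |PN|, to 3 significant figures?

70.9

P is at the origin; PW is horizontal with |PW| = 68.0 and W on the −x side, so W = (-68.0, 0.00). PM is vertical with |PM| = 51.1 and M on the +y side, so M = (0.00, 51.1). The virtual corner opposite P is at (-68.0, 51.1). Tangency of A1 to WU means the radius BU is perpendicular to WU and the tangent condition forces BN to be normal to NM, with radius 18.8, so the center B sits 18.8 in from both sides at B = (-49.2, 32.3). That places the tangent points at U = (-68.0, 32.3) on WU and N = (-49.2, 51.1) on NM. Then |PN| = |N − P| = 70.9.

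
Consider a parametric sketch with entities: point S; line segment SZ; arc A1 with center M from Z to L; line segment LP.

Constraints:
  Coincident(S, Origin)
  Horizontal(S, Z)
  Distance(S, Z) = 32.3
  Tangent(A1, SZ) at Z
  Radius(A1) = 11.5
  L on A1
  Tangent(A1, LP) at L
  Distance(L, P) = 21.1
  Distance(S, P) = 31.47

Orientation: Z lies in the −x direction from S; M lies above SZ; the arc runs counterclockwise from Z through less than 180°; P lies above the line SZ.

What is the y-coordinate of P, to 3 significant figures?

27.8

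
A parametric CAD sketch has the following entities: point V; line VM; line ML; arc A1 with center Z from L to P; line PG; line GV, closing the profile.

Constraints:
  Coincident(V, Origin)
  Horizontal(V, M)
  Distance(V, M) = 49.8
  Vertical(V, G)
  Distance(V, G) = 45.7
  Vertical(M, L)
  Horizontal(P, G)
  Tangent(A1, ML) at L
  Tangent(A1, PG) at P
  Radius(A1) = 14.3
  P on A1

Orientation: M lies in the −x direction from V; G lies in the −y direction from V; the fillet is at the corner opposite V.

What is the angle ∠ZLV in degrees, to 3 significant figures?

32.2°

V is at the origin; V and M share the same y with |VM| = 49.8 and M on the −x side, so M = (-49.8, 0.00). V and G share the same x with |VG| = 45.7 and G on the −y side, so G = (0.00, -45.7). The virtual corner opposite V is at (-49.8, -45.7). Tangency of A1 to ML means the radius ZL is perpendicular to ML and since A1 is tangent to PG there, ZP ⟂ PG, with radius 14.3, so the center Z sits 14.3 in from both sides at Z = (-35.5, -31.4). That places the tangent points at L = (-49.8, -31.4) on ML and P = (-35.5, -45.7) on PG. Then cos ∠ZLV = LZ·LV / (|LZ||LV|), giving 32.2°.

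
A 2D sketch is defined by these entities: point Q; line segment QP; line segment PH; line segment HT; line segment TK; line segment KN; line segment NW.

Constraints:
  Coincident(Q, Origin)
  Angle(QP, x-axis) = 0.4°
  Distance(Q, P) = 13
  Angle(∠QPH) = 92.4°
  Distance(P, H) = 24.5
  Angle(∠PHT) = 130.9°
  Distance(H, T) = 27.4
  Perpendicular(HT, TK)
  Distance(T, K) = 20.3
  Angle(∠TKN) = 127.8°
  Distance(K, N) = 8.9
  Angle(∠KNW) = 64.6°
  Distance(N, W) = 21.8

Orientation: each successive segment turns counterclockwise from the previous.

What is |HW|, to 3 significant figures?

16.3

Q is at the origin; QP runs at 0.4° with length 13.0, so P = (13.0, 0.0908). ∠QPH = 92.4° gives PH at 88.0° from the x-axis; with |PH| = 24.5, H = (13.9, 24.6). ∠PHT = 130.9° gives HT at 137° from the x-axis; with |HT| = 27.4, T = (-6.22, 43.2). HT ⟂ TK, so TK runs at -133°; with |TK| = 20.3, K = (-20.0, 28.4). ∠TKN = 127.8° gives KN at -80.7° from the x-axis; with |KN| = 8.9, N = (-18.6, 19.6). ∠KNW = 64.6° gives NW at 34.7° from the x-axis; with |NW| = 21.8, W = (-0.675, 32.0). Then |HW| = |W − H| = 16.3.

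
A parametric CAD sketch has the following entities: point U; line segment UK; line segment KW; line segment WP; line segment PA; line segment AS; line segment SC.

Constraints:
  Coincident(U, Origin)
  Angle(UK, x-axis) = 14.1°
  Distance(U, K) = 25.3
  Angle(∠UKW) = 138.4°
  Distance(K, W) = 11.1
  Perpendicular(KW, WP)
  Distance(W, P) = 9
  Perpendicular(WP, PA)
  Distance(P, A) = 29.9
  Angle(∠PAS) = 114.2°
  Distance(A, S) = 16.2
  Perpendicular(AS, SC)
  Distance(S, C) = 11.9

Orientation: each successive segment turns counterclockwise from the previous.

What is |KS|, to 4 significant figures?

26.09

U is at the origin; UK runs at 14.1° with length 25.3, so K = (24.54, 6.163). ∠UKW = 138.4° gives KW at 55.70° from the x-axis; with |KW| = 11.1, W = (30.79, 15.33). The perpendicularity gives WP at right angles to KW, so WP runs at 145.7°; with |WP| = 9.0, P = (23.36, 20.40). WP ⟂ PA, so PA runs at -124.3°; with |PA| = 29.9, A = (6.509, -4.295). ∠PAS = 114.2° gives AS at -58.50° from the x-axis; with |AS| = 16.2, S = (14.97, -18.11). Then |KS| = |S − K| = 26.09.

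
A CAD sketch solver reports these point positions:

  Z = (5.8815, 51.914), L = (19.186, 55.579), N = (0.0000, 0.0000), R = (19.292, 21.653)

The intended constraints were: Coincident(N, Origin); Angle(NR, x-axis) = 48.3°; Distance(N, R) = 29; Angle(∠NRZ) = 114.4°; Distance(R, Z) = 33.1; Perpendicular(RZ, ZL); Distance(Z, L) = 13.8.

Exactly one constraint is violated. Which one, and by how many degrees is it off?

Perpendicular(RZ, ZL) — off by 8.50°.

N = (0.00, 0.00) ✓; NR at 48.30° ✓; |NR| = 29.00 ✓; ∠NRZ = 114.4° ✓; |RZ| = 33.10 ✓; ∠(RZ, ZL) = 98.50° ✗; |ZL| = 13.80 ✓.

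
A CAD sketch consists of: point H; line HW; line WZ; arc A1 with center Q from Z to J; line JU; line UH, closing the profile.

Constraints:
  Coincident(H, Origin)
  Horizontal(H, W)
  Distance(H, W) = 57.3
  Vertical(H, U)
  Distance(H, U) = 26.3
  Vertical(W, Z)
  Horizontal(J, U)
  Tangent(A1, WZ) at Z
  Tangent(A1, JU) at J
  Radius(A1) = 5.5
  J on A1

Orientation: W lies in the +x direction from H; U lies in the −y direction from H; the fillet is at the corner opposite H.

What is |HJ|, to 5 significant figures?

58.094

H is at the origin; H and W share the same y with |HW| = 57.3 and W on the +x side, so W = (57.300, 0.0000). HU is vertical with |HU| = 26.3 and U on the −y side, so U = (0.0000, -26.300). The virtual corner opposite H is at (57.300, -26.300). Tangency of A1 to WZ means the radius QZ is perpendicular to WZ and since A1 is tangent to JU there, QJ ⟂ JU, with radius 5.5, so the center Q sits 5.5 in from both sides at Q = (51.800, -20.800). That places the tangent points at Z = (57.300, -20.800) on WZ and J = (51.800, -26.300) on JU. Then |HJ| = |J − H| = 58.094.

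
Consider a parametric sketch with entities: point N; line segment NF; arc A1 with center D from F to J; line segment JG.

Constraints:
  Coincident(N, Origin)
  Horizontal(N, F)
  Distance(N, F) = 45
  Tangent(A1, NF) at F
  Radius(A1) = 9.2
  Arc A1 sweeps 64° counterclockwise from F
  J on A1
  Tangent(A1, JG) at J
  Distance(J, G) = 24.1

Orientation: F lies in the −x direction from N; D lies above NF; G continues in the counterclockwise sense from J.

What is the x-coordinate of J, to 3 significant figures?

-36.7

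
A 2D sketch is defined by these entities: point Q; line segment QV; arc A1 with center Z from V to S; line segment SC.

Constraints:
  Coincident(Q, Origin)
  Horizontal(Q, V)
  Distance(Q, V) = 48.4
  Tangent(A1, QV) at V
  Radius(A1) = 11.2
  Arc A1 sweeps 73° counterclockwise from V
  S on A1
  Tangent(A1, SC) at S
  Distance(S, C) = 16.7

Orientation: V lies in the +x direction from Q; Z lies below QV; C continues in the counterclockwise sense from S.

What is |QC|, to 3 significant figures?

40.6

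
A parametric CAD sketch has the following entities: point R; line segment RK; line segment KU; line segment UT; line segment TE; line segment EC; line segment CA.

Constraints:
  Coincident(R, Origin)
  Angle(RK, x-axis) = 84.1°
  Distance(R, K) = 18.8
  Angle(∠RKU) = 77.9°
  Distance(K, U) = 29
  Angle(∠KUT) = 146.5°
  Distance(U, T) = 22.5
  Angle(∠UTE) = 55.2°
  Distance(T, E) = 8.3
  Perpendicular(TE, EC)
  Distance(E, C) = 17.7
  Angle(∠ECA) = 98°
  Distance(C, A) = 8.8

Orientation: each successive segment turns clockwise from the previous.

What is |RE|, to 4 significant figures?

36.23

R is at the origin; RK runs at 84.1° with length 18.8, so K = (1.932, 18.70). ∠RKU = 77.9° gives KU at -18.00° from the x-axis; with |KU| = 29.0, U = (29.51, 9.739). ∠KUT = 146.5° gives UT at -51.50° from the x-axis; with |UT| = 22.5, T = (43.52, -7.870). ∠UTE = 55.2° gives TE at -176.3° from the x-axis; with |TE| = 8.3, E = (35.24, -8.405). Then |RE| = |E − R| = 36.23.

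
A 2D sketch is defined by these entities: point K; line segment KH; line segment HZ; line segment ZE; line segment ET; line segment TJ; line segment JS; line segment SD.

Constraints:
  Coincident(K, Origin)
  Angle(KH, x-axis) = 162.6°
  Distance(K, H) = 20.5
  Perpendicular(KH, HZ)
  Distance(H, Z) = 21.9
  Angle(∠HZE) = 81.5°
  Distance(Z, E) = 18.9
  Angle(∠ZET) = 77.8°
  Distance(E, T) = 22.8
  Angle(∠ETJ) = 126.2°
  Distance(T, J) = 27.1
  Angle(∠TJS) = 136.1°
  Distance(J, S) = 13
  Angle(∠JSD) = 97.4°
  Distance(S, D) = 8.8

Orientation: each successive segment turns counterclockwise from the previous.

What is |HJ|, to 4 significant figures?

18.14

∠ZET = 77.8° gives ET at 93.30° from the x-axis; with |ET| = 22.8, T = (-8.751, 5.071). ∠ETJ = 126.2° gives TJ at 147.1° from the x-axis; with |TJ| = 27.1, J = (-31.50, 19.79). Then |HJ| = |J − H| = 18.14.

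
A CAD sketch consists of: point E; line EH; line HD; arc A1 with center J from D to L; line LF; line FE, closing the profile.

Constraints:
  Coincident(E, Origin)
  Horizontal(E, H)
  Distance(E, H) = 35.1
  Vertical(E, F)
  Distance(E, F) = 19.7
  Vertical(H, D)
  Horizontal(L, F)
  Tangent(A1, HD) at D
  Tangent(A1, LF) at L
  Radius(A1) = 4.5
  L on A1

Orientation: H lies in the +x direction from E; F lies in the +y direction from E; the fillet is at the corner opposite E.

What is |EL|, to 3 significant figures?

36.4

The virtual corner opposite E is at (35.1, 19.7). Tangency of A1 to HD means the radius JD is perpendicular to HD and since A1 is tangent to LF there, JL ⟂ LF, with radius 4.5, so the center J sits 4.5 in from both sides at J = (30.6, 15.2). That places the tangent points at D = (35.1, 15.2) on HD and L = (30.6, 19.7) on LF. Then |EL| = |L − E| = 36.4.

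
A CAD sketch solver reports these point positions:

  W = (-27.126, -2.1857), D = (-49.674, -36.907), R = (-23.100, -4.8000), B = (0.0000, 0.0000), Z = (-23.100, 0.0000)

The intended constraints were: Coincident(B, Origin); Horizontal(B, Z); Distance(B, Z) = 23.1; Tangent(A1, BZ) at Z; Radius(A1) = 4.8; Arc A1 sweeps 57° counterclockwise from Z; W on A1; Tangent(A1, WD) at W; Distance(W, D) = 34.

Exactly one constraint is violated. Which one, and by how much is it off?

Distance(W, D) = 34 — off by 7.40.

B = (0.00, 0.00) ✓; B.y = 0.00, Z.y = 0.00 ✓; |BZ| = 23.10 ✓; ∠(RZ, ZB) = 90.00° ✓; |RZ| = 4.800 ✓; bearing(R→W) − bearing(R→Z) = 57.00° ✓; |RW| = 4.800 ✓; ∠(RW, WD) = 90.00° ✓; |WD| = 41.40 ✗.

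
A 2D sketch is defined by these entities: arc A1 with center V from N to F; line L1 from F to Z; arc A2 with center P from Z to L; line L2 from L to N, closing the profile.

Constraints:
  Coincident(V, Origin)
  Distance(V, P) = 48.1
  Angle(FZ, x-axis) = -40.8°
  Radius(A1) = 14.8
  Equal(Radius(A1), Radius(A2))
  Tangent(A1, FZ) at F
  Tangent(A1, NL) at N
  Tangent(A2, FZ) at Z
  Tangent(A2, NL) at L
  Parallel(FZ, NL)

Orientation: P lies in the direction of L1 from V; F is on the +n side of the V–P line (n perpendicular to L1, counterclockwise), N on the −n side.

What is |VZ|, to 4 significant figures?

50.33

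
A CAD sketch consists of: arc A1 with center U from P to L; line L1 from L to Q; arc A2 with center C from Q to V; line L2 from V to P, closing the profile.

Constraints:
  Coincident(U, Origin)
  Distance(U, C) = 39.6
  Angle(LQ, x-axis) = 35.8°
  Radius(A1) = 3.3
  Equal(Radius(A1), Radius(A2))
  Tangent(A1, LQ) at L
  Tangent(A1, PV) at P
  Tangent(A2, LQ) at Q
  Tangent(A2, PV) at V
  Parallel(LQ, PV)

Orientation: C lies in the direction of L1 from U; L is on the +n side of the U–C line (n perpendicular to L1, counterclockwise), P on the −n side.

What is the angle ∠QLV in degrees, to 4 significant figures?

9.462°

The slot axis is L1's direction at 35.8°, so u = (cos 35.8°, sin 35.8°) = (0.8111, 0.5850) and n = (−sin 35.8°, cos 35.8°) = (-0.5850, 0.8111). U is at the origin and C lies 39.6 along u from U, so C = 39.6·u = (32.12, 23.16). Tangency of A1 to both parallel lines with radius 3.3 puts L and P at U ± 3.3·n: L = (-1.930, 2.677), P = (1.930, -2.677). Equal radii place Q and V the same way about C: Q = C + 3.3·n = (30.19, 25.84), V = C − 3.3·n = (34.05, 20.49). Then cos ∠QLV = LQ·LV / (|LQ||LV|), giving 9.462°.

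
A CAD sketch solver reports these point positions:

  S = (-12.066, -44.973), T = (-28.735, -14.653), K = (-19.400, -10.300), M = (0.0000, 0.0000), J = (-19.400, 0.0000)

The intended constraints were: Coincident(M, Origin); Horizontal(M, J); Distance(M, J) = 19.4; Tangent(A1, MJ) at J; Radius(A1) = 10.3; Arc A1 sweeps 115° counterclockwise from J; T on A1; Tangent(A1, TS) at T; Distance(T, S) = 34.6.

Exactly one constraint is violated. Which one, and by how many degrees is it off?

Tangent(A1, TS) at T — off by 3.80°.

M = (0.00, 0.00) ✓; M.y = 0.00, J.y = 0.00 ✓; |MJ| = 19.40 ✓; ∠(KJ, JM) = 90.00° ✓; |KJ| = 10.30 ✓; bearing(K→T) − bearing(K→J) = 115.0° ✓; |KT| = 10.30 ✓; ∠(KT, TS) = 86.20° ✗; |TS| = 34.60 ✓.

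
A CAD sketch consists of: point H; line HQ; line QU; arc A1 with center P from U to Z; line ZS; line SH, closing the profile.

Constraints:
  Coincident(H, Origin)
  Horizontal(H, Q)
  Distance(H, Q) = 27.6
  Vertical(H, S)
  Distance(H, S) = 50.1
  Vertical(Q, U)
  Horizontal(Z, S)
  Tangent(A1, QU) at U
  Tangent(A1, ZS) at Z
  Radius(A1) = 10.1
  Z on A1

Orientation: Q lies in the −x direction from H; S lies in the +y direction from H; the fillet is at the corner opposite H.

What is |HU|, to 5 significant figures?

48.598

H is at the origin; HQ is horizontal with |HQ| = 27.6 and Q on the −x side, so Q = (-27.600, 0.0000). HS is vertical with |HS| = 50.1 and S on the +y side, so S = (0.0000, 50.100). The virtual corner opposite H is at (-27.600, 50.100). A1 meets QU tangentially, so PU is at right angles to QU and tangency of A1 to ZS means the radius PZ is perpendicular to ZS, with radius 10.1, so the center P sits 10.1 in from both sides at P = (-17.500, 40.000). That places the tangent points at U = (-27.600, 40.000) on QU and Z = (-17.500, 50.100) on ZS. Then |HU| = |U − H| = 48.598.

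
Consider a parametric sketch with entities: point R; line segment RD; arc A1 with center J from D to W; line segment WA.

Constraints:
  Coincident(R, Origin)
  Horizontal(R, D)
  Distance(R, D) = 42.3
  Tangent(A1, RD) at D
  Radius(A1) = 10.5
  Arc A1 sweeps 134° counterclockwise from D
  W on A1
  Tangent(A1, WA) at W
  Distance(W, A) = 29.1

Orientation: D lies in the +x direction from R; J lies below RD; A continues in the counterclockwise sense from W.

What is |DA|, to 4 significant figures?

40.74

On A1, D sits at bearing 90° from J; a 134° counterclockwise sweep puts W at bearing 224°, so W = J + 10.5·(cos 224°, sin 224°) = (34.75, -17.79). Tangency of A1 to WA means the radius JW is perpendicular to WA, so WA runs along (−sin 224°, cos 224°); with |WA| = 29.1, A = (54.96, -38.73). Then |DA| = |A − D| = 40.74.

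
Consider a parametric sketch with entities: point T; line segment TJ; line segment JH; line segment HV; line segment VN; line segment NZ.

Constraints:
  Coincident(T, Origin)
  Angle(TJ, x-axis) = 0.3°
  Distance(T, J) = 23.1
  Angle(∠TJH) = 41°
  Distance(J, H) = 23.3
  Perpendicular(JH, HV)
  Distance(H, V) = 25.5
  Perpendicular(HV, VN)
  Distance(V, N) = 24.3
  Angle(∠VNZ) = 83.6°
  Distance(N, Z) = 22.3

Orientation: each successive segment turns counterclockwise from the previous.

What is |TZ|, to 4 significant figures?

19.85

T is at the origin; TJ runs at 0.3° with length 23.1, so J = (23.10, 0.1210). ∠TJH = 41.0° gives JH at 139.3° from the x-axis; with |JH| = 23.3, H = (5.435, 15.31). The perpendicularity gives HV at right angles to JH, so HV runs at -130.7°; with |HV| = 25.5, V = (-11.19, -4.018). HV ⟂ VN, so VN runs at -40.70°; with |VN| = 24.3, N = (7.229, -19.86). ∠VNZ = 83.6° gives NZ at 55.70° from the x-axis; with |NZ| = 22.3, Z = (19.80, -1.442). Then |TZ| = |Z − T| = 19.85.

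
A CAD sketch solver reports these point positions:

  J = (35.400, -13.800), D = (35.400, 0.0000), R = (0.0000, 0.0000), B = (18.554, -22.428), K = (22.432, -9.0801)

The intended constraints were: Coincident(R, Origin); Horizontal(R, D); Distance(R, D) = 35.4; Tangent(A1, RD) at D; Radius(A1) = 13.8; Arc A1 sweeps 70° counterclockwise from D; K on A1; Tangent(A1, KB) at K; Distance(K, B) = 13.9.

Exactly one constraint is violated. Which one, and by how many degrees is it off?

Tangent(A1, KB) at K — off by 3.80°.

R = (0.00, 0.00) ✓; R.y = 0.00, D.y = 0.00 ✓; |RD| = 35.40 ✓; ∠(JD, DR) = 90.00° ✓; |JD| = 13.80 ✓; bearing(J→K) − bearing(J→D) = 70.00° ✓; |JK| = 13.80 ✓; ∠(JK, KB) = 86.20° ✗; |KB| = 13.90 ✓.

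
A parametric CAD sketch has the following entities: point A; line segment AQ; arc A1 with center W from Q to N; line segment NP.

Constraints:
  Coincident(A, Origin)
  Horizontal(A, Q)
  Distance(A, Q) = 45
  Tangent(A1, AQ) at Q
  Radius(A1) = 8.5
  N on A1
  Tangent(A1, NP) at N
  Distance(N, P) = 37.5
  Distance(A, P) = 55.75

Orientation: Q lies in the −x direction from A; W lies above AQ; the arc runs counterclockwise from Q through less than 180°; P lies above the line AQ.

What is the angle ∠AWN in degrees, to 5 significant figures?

5.1400°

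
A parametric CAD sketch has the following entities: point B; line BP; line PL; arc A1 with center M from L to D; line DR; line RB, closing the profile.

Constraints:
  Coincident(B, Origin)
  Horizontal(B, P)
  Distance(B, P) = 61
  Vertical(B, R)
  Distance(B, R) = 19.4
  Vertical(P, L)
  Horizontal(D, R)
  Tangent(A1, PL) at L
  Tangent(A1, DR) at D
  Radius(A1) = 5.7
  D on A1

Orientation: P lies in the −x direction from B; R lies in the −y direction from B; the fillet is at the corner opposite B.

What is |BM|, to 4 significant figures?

56.97

B is at the origin; BP is horizontal with |BP| = 61.0 and P on the −x side, so P = (-61.00, 0.000). BR is vertical with |BR| = 19.4 and R on the −y side, so R = (0.000, -19.40). The virtual corner opposite B is at (-61.00, -19.40). Since A1 is tangent to PL there, ML ⟂ PL and tangency of A1 to DR means the radius MD is perpendicular to DR, with radius 5.7, so the center M sits 5.7 in from both sides at M = (-55.30, -13.70). Then |BM| = |M − B| = 56.97.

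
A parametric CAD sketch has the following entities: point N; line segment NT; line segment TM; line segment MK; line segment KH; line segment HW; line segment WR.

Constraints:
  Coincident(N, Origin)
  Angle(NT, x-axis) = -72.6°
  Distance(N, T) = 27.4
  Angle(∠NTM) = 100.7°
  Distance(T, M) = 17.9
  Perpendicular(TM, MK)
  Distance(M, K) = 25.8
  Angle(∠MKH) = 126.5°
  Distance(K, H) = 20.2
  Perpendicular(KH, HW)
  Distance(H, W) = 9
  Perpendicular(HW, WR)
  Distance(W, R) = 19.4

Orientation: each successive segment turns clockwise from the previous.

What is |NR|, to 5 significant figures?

18.730

KH is perpendicular to HW, so HW runs at -25.400°; with |HW| = 9.0, W = (-2.9540, 2.5685). HW is perpendicular to WR, so WR runs at -115.40°; with |WR| = 19.4, R = (-11.275, -14.956). Then |NR| = |R − N| = 18.730.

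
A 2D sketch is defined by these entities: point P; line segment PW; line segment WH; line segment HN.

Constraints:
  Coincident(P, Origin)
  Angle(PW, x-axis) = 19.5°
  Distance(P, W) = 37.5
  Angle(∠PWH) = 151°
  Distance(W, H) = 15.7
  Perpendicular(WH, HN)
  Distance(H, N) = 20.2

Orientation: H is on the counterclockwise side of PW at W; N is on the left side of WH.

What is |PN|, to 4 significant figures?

48.54

P is at the origin; PW runs at 19.5° with length 37.5, so W = 37.5·(cos 19.5°, sin 19.5°) = (35.35, 12.52). ∠PWH = 151.0°, so WH runs at 19.5° + (180° − 151.0°) = 48.50° from the x-axis; with |WH| = 15.7, H = W + 15.7·(cos 48.50°, sin 48.50°) = (45.75, 24.28). WH ⟂ HN; with |HN| = 20.2 on the left of WH, N = H + 20.2·(-0.7490, 0.6626) = (30.62, 37.66). Then |PN| = |N − P| = 48.54.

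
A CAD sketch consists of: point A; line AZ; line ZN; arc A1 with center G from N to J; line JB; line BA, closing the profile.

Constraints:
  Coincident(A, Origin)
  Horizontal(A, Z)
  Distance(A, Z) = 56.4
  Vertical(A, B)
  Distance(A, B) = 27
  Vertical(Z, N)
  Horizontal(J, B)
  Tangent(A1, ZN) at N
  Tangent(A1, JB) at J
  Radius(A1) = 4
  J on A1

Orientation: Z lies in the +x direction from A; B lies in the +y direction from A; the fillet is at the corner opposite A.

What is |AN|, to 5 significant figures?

60.909

A is at the origin; A and Z share the same y with |AZ| = 56.4 and Z on the +x side, so Z = (56.400, 0.0000). A and B share the same x with |AB| = 27.0 and B on the +y side, so B = (0.0000, 27.000). The virtual corner opposite A is at (56.400, 27.000). Since A1 is tangent to ZN there, GN ⟂ ZN and the tangent condition forces GJ to be normal to JB, with radius 4.0, so the center G sits 4.0 in from both sides at G = (52.400, 23.000). That places the tangent points at N = (56.400, 23.000) on ZN and J = (52.400, 27.000) on JB. Then |AN| = |N − A| = 60.909.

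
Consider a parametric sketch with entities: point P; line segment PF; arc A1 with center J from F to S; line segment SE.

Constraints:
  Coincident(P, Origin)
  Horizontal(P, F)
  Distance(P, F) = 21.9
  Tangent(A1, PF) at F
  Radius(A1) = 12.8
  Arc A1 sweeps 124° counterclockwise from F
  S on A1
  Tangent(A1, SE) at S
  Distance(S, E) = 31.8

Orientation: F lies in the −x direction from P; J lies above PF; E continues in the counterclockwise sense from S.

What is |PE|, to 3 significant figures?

54.7

On A1, F sits at bearing -90° from J; a 124° counterclockwise sweep puts S at bearing 34°, so S = J + 12.8·(cos 34°, sin 34°) = (-11.3, 20.0). Since A1 is tangent to SE there, JS ⟂ SE, so SE runs along (−sin 34°, cos 34°); with |SE| = 31.8, E = (-29.1, 46.3). Then |PE| = |E − P| = 54.7.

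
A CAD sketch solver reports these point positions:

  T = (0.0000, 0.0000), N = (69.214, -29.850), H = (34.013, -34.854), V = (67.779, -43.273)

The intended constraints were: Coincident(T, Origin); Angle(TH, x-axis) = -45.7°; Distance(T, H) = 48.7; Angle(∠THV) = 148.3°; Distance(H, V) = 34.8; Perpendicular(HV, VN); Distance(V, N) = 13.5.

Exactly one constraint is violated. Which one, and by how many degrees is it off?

Perpendicular(HV, VN) — off by 7.90°.

T = (0.00, 0.00) ✓; TH at -45.70° ✓; |TH| = 48.70 ✓; ∠THV = 148.3° ✓; |HV| = 34.80 ✓; ∠(HV, VN) = 97.90° ✗; |VN| = 13.50 ✓.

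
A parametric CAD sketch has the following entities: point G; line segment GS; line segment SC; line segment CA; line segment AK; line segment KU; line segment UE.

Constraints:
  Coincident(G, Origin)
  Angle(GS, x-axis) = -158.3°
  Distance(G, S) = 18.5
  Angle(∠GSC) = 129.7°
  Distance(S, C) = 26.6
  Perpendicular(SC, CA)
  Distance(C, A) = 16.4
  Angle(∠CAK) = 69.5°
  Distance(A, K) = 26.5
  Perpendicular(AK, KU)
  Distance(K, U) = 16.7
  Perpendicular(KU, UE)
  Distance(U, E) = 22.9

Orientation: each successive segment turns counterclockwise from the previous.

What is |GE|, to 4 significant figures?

43.47

G is at the origin; GS runs at -158.3° with length 18.5, so S = (-17.19, -6.840). ∠GSC = 129.7° gives SC at -108.0° from the x-axis; with |SC| = 26.6, C = (-25.41, -32.14). The perpendicularity gives CA at right angles to SC, so CA runs at -18.00°; with |CA| = 16.4, A = (-9.811, -37.21). ∠CAK = 69.5° gives AK at 92.50° from the x-axis; with |AK| = 26.5, K = (-10.97, -10.73). AK is perpendicular to KU, so KU runs at -177.5°; with |KU| = 16.7, U = (-27.65, -11.46). KU is perpendicular to UE, so UE runs at -87.50°; with |UE| = 22.9, E = (-26.65, -34.34). Then |GE| = |E − G| = 43.47.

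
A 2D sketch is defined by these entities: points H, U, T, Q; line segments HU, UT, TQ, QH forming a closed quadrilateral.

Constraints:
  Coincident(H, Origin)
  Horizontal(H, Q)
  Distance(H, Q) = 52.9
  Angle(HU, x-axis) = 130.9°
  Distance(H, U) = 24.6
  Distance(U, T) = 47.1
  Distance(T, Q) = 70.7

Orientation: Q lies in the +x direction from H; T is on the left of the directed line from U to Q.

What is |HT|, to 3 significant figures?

58.1

H is at the origin; H and Q share the same y with |HQ| = 52.9 and Q in +x, so Q = (52.9, 0). HU runs at 130.9° with |HU| = 24.6, so U = (-16.1, 18.6). T is determined by |UT| = 47.1 and |TQ| = 70.7 together: it lies at the intersection of circle(U, 47.1) and circle(Q, 70.7). With |UQ| = 71.5, the foot of the radical line on UQ is 16.3 from U and the perpendicular offset is √(47.1² − 16.3²) = 44.2. Taking the left-of-UQ solution: T = (11.1, 57.0).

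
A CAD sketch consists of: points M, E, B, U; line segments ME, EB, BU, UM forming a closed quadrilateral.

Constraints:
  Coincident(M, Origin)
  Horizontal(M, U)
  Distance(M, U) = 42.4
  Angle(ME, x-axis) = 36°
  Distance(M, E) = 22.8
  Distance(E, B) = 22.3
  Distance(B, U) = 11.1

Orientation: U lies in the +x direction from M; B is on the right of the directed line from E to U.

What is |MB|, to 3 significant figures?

32.4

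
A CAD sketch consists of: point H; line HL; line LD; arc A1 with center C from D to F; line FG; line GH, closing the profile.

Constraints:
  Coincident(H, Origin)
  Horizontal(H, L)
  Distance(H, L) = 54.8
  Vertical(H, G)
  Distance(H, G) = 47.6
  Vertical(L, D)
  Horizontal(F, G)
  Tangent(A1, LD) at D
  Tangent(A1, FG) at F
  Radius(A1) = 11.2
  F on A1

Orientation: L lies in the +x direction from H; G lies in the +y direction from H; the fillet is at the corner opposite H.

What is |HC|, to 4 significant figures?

56.80

H is at the origin; H and L share the same y with |HL| = 54.8 and L on the +x side, so L = (54.80, 0.000). HG is vertical with |HG| = 47.6 and G on the +y side, so G = (0.000, 47.60). The virtual corner opposite H is at (54.80, 47.60). Since A1 is tangent to LD there, CD ⟂ LD and since A1 is tangent to FG there, CF ⟂ FG, with radius 11.2, so the center C sits 11.2 in from both sides at C = (43.60, 36.40). Then |HC| = |C − H| = 56.80.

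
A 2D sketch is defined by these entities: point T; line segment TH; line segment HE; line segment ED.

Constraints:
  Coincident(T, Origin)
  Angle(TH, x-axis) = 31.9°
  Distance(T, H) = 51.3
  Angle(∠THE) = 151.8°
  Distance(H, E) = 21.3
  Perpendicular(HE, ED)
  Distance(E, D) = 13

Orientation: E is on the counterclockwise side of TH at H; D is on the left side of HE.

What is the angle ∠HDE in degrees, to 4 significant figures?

58.60°

T is at the origin; TH runs at 31.9° with length 51.3, so H = 51.3·(cos 31.9°, sin 31.9°) = (43.55, 27.11). ∠THE = 151.8°, so HE runs at 31.9° + (180° − 151.8°) = 60.10° from the x-axis; with |HE| = 21.3, E = H + 21.3·(cos 60.10°, sin 60.10°) = (54.17, 45.57). HE is perpendicular to ED; with |ED| = 13.0 on the left of HE, D = E + 13.0·(-0.8669, 0.4985) = (42.90, 52.05). Then cos ∠HDE = DH·DE / (|DH||DE|), giving 58.60°.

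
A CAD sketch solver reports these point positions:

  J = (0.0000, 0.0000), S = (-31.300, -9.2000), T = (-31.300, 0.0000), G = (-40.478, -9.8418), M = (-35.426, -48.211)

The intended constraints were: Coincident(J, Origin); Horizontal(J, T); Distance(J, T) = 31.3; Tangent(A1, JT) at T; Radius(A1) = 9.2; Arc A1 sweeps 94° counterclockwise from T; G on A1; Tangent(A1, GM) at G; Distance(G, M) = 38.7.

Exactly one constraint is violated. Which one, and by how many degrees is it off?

Tangent(A1, GM) at G — off by 3.50°.

J = (0.00, 0.00) ✓; J.y = 0.00, T.y = 0.00 ✓; |JT| = 31.30 ✓; ∠(ST, TJ) = 90.00° ✓; |ST| = 9.200 ✓; bearing(S→G) − bearing(S→T) = 94.00° ✓; |SG| = 9.200 ✓; ∠(SG, GM) = 86.50° ✗; |GM| = 38.70 ✓.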